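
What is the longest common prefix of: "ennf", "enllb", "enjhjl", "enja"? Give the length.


Words: ennf, enllb, enjhjl, enja
  Position 0: all 'e' => match
  Position 1: all 'n' => match
  Position 2: ('n', 'l', 'j', 'j') => mismatch, stop
LCP = "en" (length 2)

2


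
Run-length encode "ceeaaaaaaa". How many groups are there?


Input: ceeaaaaaaa
Scanning for consecutive runs:
  Group 1: 'c' x 1 (positions 0-0)
  Group 2: 'e' x 2 (positions 1-2)
  Group 3: 'a' x 7 (positions 3-9)
Total groups: 3

3


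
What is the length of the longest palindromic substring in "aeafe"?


Input: "aeafe"
Checking substrings for palindromes:
  [0:3] "aea" (len 3) => palindrome
Longest palindromic substring: "aea" with length 3

3


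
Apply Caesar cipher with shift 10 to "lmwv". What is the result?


Caesar cipher: shift "lmwv" by 10
  'l' (pos 11) + 10 = pos 21 = 'v'
  'm' (pos 12) + 10 = pos 22 = 'w'
  'w' (pos 22) + 10 = pos 6 = 'g'
  'v' (pos 21) + 10 = pos 5 = 'f'
Result: vwgf

vwgf


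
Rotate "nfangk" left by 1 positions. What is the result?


Input: "nfangk", rotate left by 1
First 1 characters: "n"
Remaining characters: "fangk"
Concatenate remaining + first: "fangk" + "n" = "fangkn"

fangkn


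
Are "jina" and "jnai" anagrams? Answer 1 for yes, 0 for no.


Strings: "jina", "jnai"
Sorted first:  aijn
Sorted second: aijn
Sorted forms match => anagrams

1


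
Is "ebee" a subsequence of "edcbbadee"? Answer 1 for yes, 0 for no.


Check if "ebee" is a subsequence of "edcbbadee"
Greedy scan:
  Position 0 ('e'): matches sub[0] = 'e'
  Position 1 ('d'): no match needed
  Position 2 ('c'): no match needed
  Position 3 ('b'): matches sub[1] = 'b'
  Position 4 ('b'): no match needed
  Position 5 ('a'): no match needed
  Position 6 ('d'): no match needed
  Position 7 ('e'): matches sub[2] = 'e'
  Position 8 ('e'): matches sub[3] = 'e'
All 4 characters matched => is a subsequence

1


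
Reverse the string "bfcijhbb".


Input: bfcijhbb
Reading characters right to left:
  Position 7: 'b'
  Position 6: 'b'
  Position 5: 'h'
  Position 4: 'j'
  Position 3: 'i'
  Position 2: 'c'
  Position 1: 'f'
  Position 0: 'b'
Reversed: bbhjicfb

bbhjicfb


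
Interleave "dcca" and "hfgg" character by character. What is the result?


Interleaving "dcca" and "hfgg":
  Position 0: 'd' from first, 'h' from second => "dh"
  Position 1: 'c' from first, 'f' from second => "cf"
  Position 2: 'c' from first, 'g' from second => "cg"
  Position 3: 'a' from first, 'g' from second => "ag"
Result: dhcfcgag

dhcfcgag


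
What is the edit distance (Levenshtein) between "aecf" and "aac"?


Computing edit distance: "aecf" -> "aac"
DP table:
           a    a    c
      0    1    2    3
  a   1    0    1    2
  e   2    1    1    2
  c   3    2    2    1
  f   4    3    3    2
Edit distance = dp[4][3] = 2

2


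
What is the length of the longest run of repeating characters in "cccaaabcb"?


Input: "cccaaabcb"
Scanning for longest run:
  Position 1 ('c'): continues run of 'c', length=2
  Position 2 ('c'): continues run of 'c', length=3
  Position 3 ('a'): new char, reset run to 1
  Position 4 ('a'): continues run of 'a', length=2
  Position 5 ('a'): continues run of 'a', length=3
  Position 6 ('b'): new char, reset run to 1
  Position 7 ('c'): new char, reset run to 1
  Position 8 ('b'): new char, reset run to 1
Longest run: 'c' with length 3

3


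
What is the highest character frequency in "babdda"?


Input: babdda
Character counts:
  'a': 2
  'b': 2
  'd': 2
Maximum frequency: 2

2


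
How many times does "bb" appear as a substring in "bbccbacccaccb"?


Searching for "bb" in "bbccbacccaccb"
Scanning each position:
  Position 0: "bb" => MATCH
  Position 1: "bc" => no
  Position 2: "cc" => no
  Position 3: "cb" => no
  Position 4: "ba" => no
  Position 5: "ac" => no
  Position 6: "cc" => no
  Position 7: "cc" => no
  Position 8: "ca" => no
  Position 9: "ac" => no
  Position 10: "cc" => no
  Position 11: "cb" => no
Total occurrences: 1

1


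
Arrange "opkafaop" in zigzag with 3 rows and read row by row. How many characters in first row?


Zigzag "opkafaop" into 3 rows:
Placing characters:
  'o' => row 0
  'p' => row 1
  'k' => row 2
  'a' => row 1
  'f' => row 0
  'a' => row 1
  'o' => row 2
  'p' => row 1
Rows:
  Row 0: "of"
  Row 1: "paap"
  Row 2: "ko"
First row length: 2

2


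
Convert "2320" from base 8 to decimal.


Input: "2320" in base 8
Positional expansion:
  Digit '2' (value 2) x 8^3 = 1024
  Digit '3' (value 3) x 8^2 = 192
  Digit '2' (value 2) x 8^1 = 16
  Digit '0' (value 0) x 8^0 = 0
Sum = 1232

1232


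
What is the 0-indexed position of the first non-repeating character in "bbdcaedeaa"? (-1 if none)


Input: bbdcaedeaa
Character frequencies:
  'a': 3
  'b': 2
  'c': 1
  'd': 2
  'e': 2
Scanning left to right for freq == 1:
  Position 0 ('b'): freq=2, skip
  Position 1 ('b'): freq=2, skip
  Position 2 ('d'): freq=2, skip
  Position 3 ('c'): unique! => answer = 3

3


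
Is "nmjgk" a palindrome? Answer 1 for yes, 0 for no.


Input: nmjgk
Reversed: kgjmn
  Compare pos 0 ('n') with pos 4 ('k'): MISMATCH
  Compare pos 1 ('m') with pos 3 ('g'): MISMATCH
Result: not a palindrome

0


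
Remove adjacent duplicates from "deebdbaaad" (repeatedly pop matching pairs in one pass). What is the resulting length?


Input: deebdbaaad
Stack-based adjacent duplicate removal:
  Read 'd': push. Stack: d
  Read 'e': push. Stack: de
  Read 'e': matches stack top 'e' => pop. Stack: d
  Read 'b': push. Stack: db
  Read 'd': push. Stack: dbd
  Read 'b': push. Stack: dbdb
  Read 'a': push. Stack: dbdba
  Read 'a': matches stack top 'a' => pop. Stack: dbdb
  Read 'a': push. Stack: dbdba
  Read 'd': push. Stack: dbdbad
Final stack: "dbdbad" (length 6)

6


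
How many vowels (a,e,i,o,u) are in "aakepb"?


Input: aakepb
Checking each character:
  'a' at position 0: vowel (running total: 1)
  'a' at position 1: vowel (running total: 2)
  'k' at position 2: consonant
  'e' at position 3: vowel (running total: 3)
  'p' at position 4: consonant
  'b' at position 5: consonant
Total vowels: 3

3


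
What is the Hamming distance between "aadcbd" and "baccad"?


Comparing "aadcbd" and "baccad" position by position:
  Position 0: 'a' vs 'b' => differ
  Position 1: 'a' vs 'a' => same
  Position 2: 'd' vs 'c' => differ
  Position 3: 'c' vs 'c' => same
  Position 4: 'b' vs 'a' => differ
  Position 5: 'd' vs 'd' => same
Total differences (Hamming distance): 3

3


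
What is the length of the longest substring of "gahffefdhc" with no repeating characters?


Input: "gahffefdhc"
Sliding window (track last position of each char):
  Position 0 ('g'): window [0,0] length 1 -- new best
  Position 1 ('a'): window [0,1] length 2 -- new best
  Position 2 ('h'): window [0,2] length 3 -- new best
  Position 3 ('f'): window [0,3] length 4 -- new best
  Position 4 ('f'): repeat (last at 3), move window start to 4
  Position 4 ('f'): window [4,4] length 1
  Position 5 ('e'): window [4,5] length 2
  Position 6 ('f'): repeat (last at 4), move window start to 5
  Position 6 ('f'): window [5,6] length 2
  Position 7 ('d'): window [5,7] length 3
  Position 8 ('h'): window [5,8] length 4
  Position 9 ('c'): window [5,9] length 5 -- new best
Longest substring with no repeats: "efdhc" with length 5

5


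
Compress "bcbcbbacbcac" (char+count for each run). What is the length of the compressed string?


Input: bcbcbbacbcac
Runs:
  'b' x 1 => "b1"
  'c' x 1 => "c1"
  'b' x 1 => "b1"
  'c' x 1 => "c1"
  'b' x 2 => "b2"
  'a' x 1 => "a1"
  'c' x 1 => "c1"
  'b' x 1 => "b1"
  'c' x 1 => "c1"
  'a' x 1 => "a1"
  'c' x 1 => "c1"
Compressed: "b1c1b1c1b2a1c1b1c1a1c1"
Compressed length: 22

22


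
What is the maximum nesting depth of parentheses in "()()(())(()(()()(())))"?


Input: "()()(())(()(()()(())))"
Tracking depth:
  Position 0 '(': depth becomes 1
  Position 1 ')': depth becomes 0
  Position 2 '(': depth becomes 1
  Position 3 ')': depth becomes 0
  Position 4 '(': depth becomes 1
  Position 5 '(': depth becomes 2
  Position 6 ')': depth becomes 1
  Position 7 ')': depth becomes 0
  Position 8 '(': depth becomes 1
  Position 9 '(': depth becomes 2
  Position 10 ')': depth becomes 1
  Position 11 '(': depth becomes 2
  Position 12 '(': depth becomes 3
  Position 13 ')': depth becomes 2
  Position 14 '(': depth becomes 3
  Position 15 ')': depth becomes 2
  Position 16 '(': depth becomes 3
  Position 17 '(': depth becomes 4
  Position 18 ')': depth becomes 3
  Position 19 ')': depth becomes 2
  Position 20 ')': depth becomes 1
  Position 21 ')': depth becomes 0
Maximum depth reached: 4

4


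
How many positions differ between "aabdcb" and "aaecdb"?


Comparing "aabdcb" and "aaecdb" position by position:
  Position 0: 'a' vs 'a' => same
  Position 1: 'a' vs 'a' => same
  Position 2: 'b' vs 'e' => DIFFER
  Position 3: 'd' vs 'c' => DIFFER
  Position 4: 'c' vs 'd' => DIFFER
  Position 5: 'b' vs 'b' => same
Positions that differ: 3

3


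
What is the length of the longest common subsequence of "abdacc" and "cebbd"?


LCS of "abdacc" and "cebbd"
DP table:
           c    e    b    b    d
      0    0    0    0    0    0
  a   0    0    0    0    0    0
  b   0    0    0    1    1    1
  d   0    0    0    1    1    2
  a   0    0    0    1    1    2
  c   0    1    1    1    1    2
  c   0    1    1    1    1    2
LCS length = dp[6][5] = 2

2


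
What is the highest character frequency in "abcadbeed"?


Input: abcadbeed
Character counts:
  'a': 2
  'b': 2
  'c': 1
  'd': 2
  'e': 2
Maximum frequency: 2

2


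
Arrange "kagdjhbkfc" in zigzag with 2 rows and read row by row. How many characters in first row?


Zigzag "kagdjhbkfc" into 2 rows:
Placing characters:
  'k' => row 0
  'a' => row 1
  'g' => row 0
  'd' => row 1
  'j' => row 0
  'h' => row 1
  'b' => row 0
  'k' => row 1
  'f' => row 0
  'c' => row 1
Rows:
  Row 0: "kgjbf"
  Row 1: "adhkc"
First row length: 5

5


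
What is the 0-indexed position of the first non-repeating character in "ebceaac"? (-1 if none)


Input: ebceaac
Character frequencies:
  'a': 2
  'b': 1
  'c': 2
  'e': 2
Scanning left to right for freq == 1:
  Position 0 ('e'): freq=2, skip
  Position 1 ('b'): unique! => answer = 1

1


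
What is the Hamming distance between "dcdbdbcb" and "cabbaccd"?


Comparing "dcdbdbcb" and "cabbaccd" position by position:
  Position 0: 'd' vs 'c' => differ
  Position 1: 'c' vs 'a' => differ
  Position 2: 'd' vs 'b' => differ
  Position 3: 'b' vs 'b' => same
  Position 4: 'd' vs 'a' => differ
  Position 5: 'b' vs 'c' => differ
  Position 6: 'c' vs 'c' => same
  Position 7: 'b' vs 'd' => differ
Total differences (Hamming distance): 6

6


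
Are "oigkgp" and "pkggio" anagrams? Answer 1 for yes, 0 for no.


Strings: "oigkgp", "pkggio"
Sorted first:  ggikop
Sorted second: ggikop
Sorted forms match => anagrams

1


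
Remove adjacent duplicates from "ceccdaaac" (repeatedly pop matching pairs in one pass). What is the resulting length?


Input: ceccdaaac
Stack-based adjacent duplicate removal:
  Read 'c': push. Stack: c
  Read 'e': push. Stack: ce
  Read 'c': push. Stack: cec
  Read 'c': matches stack top 'c' => pop. Stack: ce
  Read 'd': push. Stack: ced
  Read 'a': push. Stack: ceda
  Read 'a': matches stack top 'a' => pop. Stack: ced
  Read 'a': push. Stack: ceda
  Read 'c': push. Stack: cedac
Final stack: "cedac" (length 5)

5


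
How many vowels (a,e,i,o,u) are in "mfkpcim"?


Input: mfkpcim
Checking each character:
  'm' at position 0: consonant
  'f' at position 1: consonant
  'k' at position 2: consonant
  'p' at position 3: consonant
  'c' at position 4: consonant
  'i' at position 5: vowel (running total: 1)
  'm' at position 6: consonant
Total vowels: 1

1


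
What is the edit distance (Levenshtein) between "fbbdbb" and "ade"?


Computing edit distance: "fbbdbb" -> "ade"
DP table:
           a    d    e
      0    1    2    3
  f   1    1    2    3
  b   2    2    2    3
  b   3    3    3    3
  d   4    4    3    4
  b   5    5    4    4
  b   6    6    5    5
Edit distance = dp[6][3] = 5

5


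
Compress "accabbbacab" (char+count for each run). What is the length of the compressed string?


Input: accabbbacab
Runs:
  'a' x 1 => "a1"
  'c' x 2 => "c2"
  'a' x 1 => "a1"
  'b' x 3 => "b3"
  'a' x 1 => "a1"
  'c' x 1 => "c1"
  'a' x 1 => "a1"
  'b' x 1 => "b1"
Compressed: "a1c2a1b3a1c1a1b1"
Compressed length: 16

16


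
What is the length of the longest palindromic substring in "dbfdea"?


Input: "dbfdea"
Checking substrings for palindromes:
  No multi-char palindromic substrings found
Longest palindromic substring: "d" with length 1

1


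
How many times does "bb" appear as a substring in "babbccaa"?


Searching for "bb" in "babbccaa"
Scanning each position:
  Position 0: "ba" => no
  Position 1: "ab" => no
  Position 2: "bb" => MATCH
  Position 3: "bc" => no
  Position 4: "cc" => no
  Position 5: "ca" => no
  Position 6: "aa" => no
Total occurrences: 1

1


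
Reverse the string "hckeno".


Input: hckeno
Reading characters right to left:
  Position 5: 'o'
  Position 4: 'n'
  Position 3: 'e'
  Position 2: 'k'
  Position 1: 'c'
  Position 0: 'h'
Reversed: onekch

onekch


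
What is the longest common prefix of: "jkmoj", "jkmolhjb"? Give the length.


Words: jkmoj, jkmolhjb
  Position 0: all 'j' => match
  Position 1: all 'k' => match
  Position 2: all 'm' => match
  Position 3: all 'o' => match
  Position 4: ('j', 'l') => mismatch, stop
LCP = "jkmo" (length 4)

4


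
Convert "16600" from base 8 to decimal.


Input: "16600" in base 8
Positional expansion:
  Digit '1' (value 1) x 8^4 = 4096
  Digit '6' (value 6) x 8^3 = 3072
  Digit '6' (value 6) x 8^2 = 384
  Digit '0' (value 0) x 8^1 = 0
  Digit '0' (value 0) x 8^0 = 0
Sum = 7552

7552


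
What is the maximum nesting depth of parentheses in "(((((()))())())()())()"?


Input: "(((((()))())())()())()"
Tracking depth:
  Position 0 '(': depth becomes 1
  Position 1 '(': depth becomes 2
  Position 2 '(': depth becomes 3
  Position 3 '(': depth becomes 4
  Position 4 '(': depth becomes 5
  Position 5 '(': depth becomes 6
  Position 6 ')': depth becomes 5
  Position 7 ')': depth becomes 4
  Position 8 ')': depth becomes 3
  Position 9 '(': depth becomes 4
  Position 10 ')': depth becomes 3
  Position 11 ')': depth becomes 2
  Position 12 '(': depth becomes 3
  Position 13 ')': depth becomes 2
  Position 14 ')': depth becomes 1
  Position 15 '(': depth becomes 2
  Position 16 ')': depth becomes 1
  Position 17 '(': depth becomes 2
  Position 18 ')': depth becomes 1
  Position 19 ')': depth becomes 0
  Position 20 '(': depth becomes 1
  Position 21 ')': depth becomes 0
Maximum depth reached: 6

6


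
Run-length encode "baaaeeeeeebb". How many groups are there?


Input: baaaeeeeeebb
Scanning for consecutive runs:
  Group 1: 'b' x 1 (positions 0-0)
  Group 2: 'a' x 3 (positions 1-3)
  Group 3: 'e' x 6 (positions 4-9)
  Group 4: 'b' x 2 (positions 10-11)
Total groups: 4

4


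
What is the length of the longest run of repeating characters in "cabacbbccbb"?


Input: "cabacbbccbb"
Scanning for longest run:
  Position 1 ('a'): new char, reset run to 1
  Position 2 ('b'): new char, reset run to 1
  Position 3 ('a'): new char, reset run to 1
  Position 4 ('c'): new char, reset run to 1
  Position 5 ('b'): new char, reset run to 1
  Position 6 ('b'): continues run of 'b', length=2
  Position 7 ('c'): new char, reset run to 1
  Position 8 ('c'): continues run of 'c', length=2
  Position 9 ('b'): new char, reset run to 1
  Position 10 ('b'): continues run of 'b', length=2
Longest run: 'b' with length 2

2


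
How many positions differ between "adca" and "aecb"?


Comparing "adca" and "aecb" position by position:
  Position 0: 'a' vs 'a' => same
  Position 1: 'd' vs 'e' => DIFFER
  Position 2: 'c' vs 'c' => same
  Position 3: 'a' vs 'b' => DIFFER
Positions that differ: 2

2


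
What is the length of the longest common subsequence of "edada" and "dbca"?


LCS of "edada" and "dbca"
DP table:
           d    b    c    a
      0    0    0    0    0
  e   0    0    0    0    0
  d   0    1    1    1    1
  a   0    1    1    1    2
  d   0    1    1    1    2
  a   0    1    1    1    2
LCS length = dp[5][4] = 2

2


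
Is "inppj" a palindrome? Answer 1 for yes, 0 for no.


Input: inppj
Reversed: jppni
  Compare pos 0 ('i') with pos 4 ('j'): MISMATCH
  Compare pos 1 ('n') with pos 3 ('p'): MISMATCH
Result: not a palindrome

0


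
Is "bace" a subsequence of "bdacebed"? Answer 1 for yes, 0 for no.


Check if "bace" is a subsequence of "bdacebed"
Greedy scan:
  Position 0 ('b'): matches sub[0] = 'b'
  Position 1 ('d'): no match needed
  Position 2 ('a'): matches sub[1] = 'a'
  Position 3 ('c'): matches sub[2] = 'c'
  Position 4 ('e'): matches sub[3] = 'e'
  Position 5 ('b'): no match needed
  Position 6 ('e'): no match needed
  Position 7 ('d'): no match needed
All 4 characters matched => is a subsequence

1


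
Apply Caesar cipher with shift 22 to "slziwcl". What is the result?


Caesar cipher: shift "slziwcl" by 22
  's' (pos 18) + 22 = pos 14 = 'o'
  'l' (pos 11) + 22 = pos 7 = 'h'
  'z' (pos 25) + 22 = pos 21 = 'v'
  'i' (pos 8) + 22 = pos 4 = 'e'
  'w' (pos 22) + 22 = pos 18 = 's'
  'c' (pos 2) + 22 = pos 24 = 'y'
  'l' (pos 11) + 22 = pos 7 = 'h'
Result: ohvesyh

ohvesyh


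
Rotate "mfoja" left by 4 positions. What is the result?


Input: "mfoja", rotate left by 4
First 4 characters: "mfoj"
Remaining characters: "a"
Concatenate remaining + first: "a" + "mfoj" = "amfoj"

amfoj


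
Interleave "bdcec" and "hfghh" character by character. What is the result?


Interleaving "bdcec" and "hfghh":
  Position 0: 'b' from first, 'h' from second => "bh"
  Position 1: 'd' from first, 'f' from second => "df"
  Position 2: 'c' from first, 'g' from second => "cg"
  Position 3: 'e' from first, 'h' from second => "eh"
  Position 4: 'c' from first, 'h' from second => "ch"
Result: bhdfcgehch

bhdfcgehch


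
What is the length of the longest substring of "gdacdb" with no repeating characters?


Input: "gdacdb"
Sliding window (track last position of each char):
  Position 0 ('g'): window [0,0] length 1 -- new best
  Position 1 ('d'): window [0,1] length 2 -- new best
  Position 2 ('a'): window [0,2] length 3 -- new best
  Position 3 ('c'): window [0,3] length 4 -- new best
  Position 4 ('d'): repeat (last at 1), move window start to 2
  Position 4 ('d'): window [2,4] length 3
  Position 5 ('b'): window [2,5] length 4
Longest substring with no repeats: "gdac" with length 4

4


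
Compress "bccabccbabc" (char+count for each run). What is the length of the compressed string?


Input: bccabccbabc
Runs:
  'b' x 1 => "b1"
  'c' x 2 => "c2"
  'a' x 1 => "a1"
  'b' x 1 => "b1"
  'c' x 2 => "c2"
  'b' x 1 => "b1"
  'a' x 1 => "a1"
  'b' x 1 => "b1"
  'c' x 1 => "c1"
Compressed: "b1c2a1b1c2b1a1b1c1"
Compressed length: 18

18


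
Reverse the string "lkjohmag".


Input: lkjohmag
Reading characters right to left:
  Position 7: 'g'
  Position 6: 'a'
  Position 5: 'm'
  Position 4: 'h'
  Position 3: 'o'
  Position 2: 'j'
  Position 1: 'k'
  Position 0: 'l'
Reversed: gamhojkl

gamhojkl


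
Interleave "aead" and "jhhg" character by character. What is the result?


Interleaving "aead" and "jhhg":
  Position 0: 'a' from first, 'j' from second => "aj"
  Position 1: 'e' from first, 'h' from second => "eh"
  Position 2: 'a' from first, 'h' from second => "ah"
  Position 3: 'd' from first, 'g' from second => "dg"
Result: ajehahdg

ajehahdg


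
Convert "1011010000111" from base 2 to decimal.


Input: "1011010000111" in base 2
Positional expansion:
  Digit '1' (value 1) x 2^12 = 4096
  Digit '0' (value 0) x 2^11 = 0
  Digit '1' (value 1) x 2^10 = 1024
  Digit '1' (value 1) x 2^9 = 512
  Digit '0' (value 0) x 2^8 = 0
  Digit '1' (value 1) x 2^7 = 128
  Digit '0' (value 0) x 2^6 = 0
  Digit '0' (value 0) x 2^5 = 0
  Digit '0' (value 0) x 2^4 = 0
  Digit '0' (value 0) x 2^3 = 0
  Digit '1' (value 1) x 2^2 = 4
  Digit '1' (value 1) x 2^1 = 2
  Digit '1' (value 1) x 2^0 = 1
Sum = 5767

5767


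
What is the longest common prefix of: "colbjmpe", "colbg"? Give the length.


Words: colbjmpe, colbg
  Position 0: all 'c' => match
  Position 1: all 'o' => match
  Position 2: all 'l' => match
  Position 3: all 'b' => match
  Position 4: ('j', 'g') => mismatch, stop
LCP = "colb" (length 4)

4


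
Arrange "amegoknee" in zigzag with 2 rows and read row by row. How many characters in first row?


Zigzag "amegoknee" into 2 rows:
Placing characters:
  'a' => row 0
  'm' => row 1
  'e' => row 0
  'g' => row 1
  'o' => row 0
  'k' => row 1
  'n' => row 0
  'e' => row 1
  'e' => row 0
Rows:
  Row 0: "aeone"
  Row 1: "mgke"
First row length: 5

5


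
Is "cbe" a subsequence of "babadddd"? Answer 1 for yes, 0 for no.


Check if "cbe" is a subsequence of "babadddd"
Greedy scan:
  Position 0 ('b'): no match needed
  Position 1 ('a'): no match needed
  Position 2 ('b'): no match needed
  Position 3 ('a'): no match needed
  Position 4 ('d'): no match needed
  Position 5 ('d'): no match needed
  Position 6 ('d'): no match needed
  Position 7 ('d'): no match needed
Only matched 0/3 characters => not a subsequence

0


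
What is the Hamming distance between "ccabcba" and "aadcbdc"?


Comparing "ccabcba" and "aadcbdc" position by position:
  Position 0: 'c' vs 'a' => differ
  Position 1: 'c' vs 'a' => differ
  Position 2: 'a' vs 'd' => differ
  Position 3: 'b' vs 'c' => differ
  Position 4: 'c' vs 'b' => differ
  Position 5: 'b' vs 'd' => differ
  Position 6: 'a' vs 'c' => differ
Total differences (Hamming distance): 7

7


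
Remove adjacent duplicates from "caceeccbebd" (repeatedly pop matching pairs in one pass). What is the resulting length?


Input: caceeccbebd
Stack-based adjacent duplicate removal:
  Read 'c': push. Stack: c
  Read 'a': push. Stack: ca
  Read 'c': push. Stack: cac
  Read 'e': push. Stack: cace
  Read 'e': matches stack top 'e' => pop. Stack: cac
  Read 'c': matches stack top 'c' => pop. Stack: ca
  Read 'c': push. Stack: cac
  Read 'b': push. Stack: cacb
  Read 'e': push. Stack: cacbe
  Read 'b': push. Stack: cacbeb
  Read 'd': push. Stack: cacbebd
Final stack: "cacbebd" (length 7)

7


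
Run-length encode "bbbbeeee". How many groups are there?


Input: bbbbeeee
Scanning for consecutive runs:
  Group 1: 'b' x 4 (positions 0-3)
  Group 2: 'e' x 4 (positions 4-7)
Total groups: 2

2


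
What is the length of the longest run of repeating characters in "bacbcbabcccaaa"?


Input: "bacbcbabcccaaa"
Scanning for longest run:
  Position 1 ('a'): new char, reset run to 1
  Position 2 ('c'): new char, reset run to 1
  Position 3 ('b'): new char, reset run to 1
  Position 4 ('c'): new char, reset run to 1
  Position 5 ('b'): new char, reset run to 1
  Position 6 ('a'): new char, reset run to 1
  Position 7 ('b'): new char, reset run to 1
  Position 8 ('c'): new char, reset run to 1
  Position 9 ('c'): continues run of 'c', length=2
  Position 10 ('c'): continues run of 'c', length=3
  Position 11 ('a'): new char, reset run to 1
  Position 12 ('a'): continues run of 'a', length=2
  Position 13 ('a'): continues run of 'a', length=3
Longest run: 'c' with length 3

3


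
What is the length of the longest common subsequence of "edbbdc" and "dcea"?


LCS of "edbbdc" and "dcea"
DP table:
           d    c    e    a
      0    0    0    0    0
  e   0    0    0    1    1
  d   0    1    1    1    1
  b   0    1    1    1    1
  b   0    1    1    1    1
  d   0    1    1    1    1
  c   0    1    2    2    2
LCS length = dp[6][4] = 2

2


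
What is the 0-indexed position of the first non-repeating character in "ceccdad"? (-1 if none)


Input: ceccdad
Character frequencies:
  'a': 1
  'c': 3
  'd': 2
  'e': 1
Scanning left to right for freq == 1:
  Position 0 ('c'): freq=3, skip
  Position 1 ('e'): unique! => answer = 1

1


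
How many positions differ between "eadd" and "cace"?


Comparing "eadd" and "cace" position by position:
  Position 0: 'e' vs 'c' => DIFFER
  Position 1: 'a' vs 'a' => same
  Position 2: 'd' vs 'c' => DIFFER
  Position 3: 'd' vs 'e' => DIFFER
Positions that differ: 3

3


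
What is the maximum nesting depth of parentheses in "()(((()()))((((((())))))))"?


Input: "()(((()()))((((((())))))))"
Tracking depth:
  Position 0 '(': depth becomes 1
  Position 1 ')': depth becomes 0
  Position 2 '(': depth becomes 1
  Position 3 '(': depth becomes 2
  Position 4 '(': depth becomes 3
  Position 5 '(': depth becomes 4
  Position 6 ')': depth becomes 3
  Position 7 '(': depth becomes 4
  Position 8 ')': depth becomes 3
  Position 9 ')': depth becomes 2
  Position 10 ')': depth becomes 1
  Position 11 '(': depth becomes 2
  Position 12 '(': depth becomes 3
  Position 13 '(': depth becomes 4
  Position 14 '(': depth becomes 5
  Position 15 '(': depth becomes 6
  Position 16 '(': depth becomes 7
  Position 17 '(': depth becomes 8
  Position 18 ')': depth becomes 7
  Position 19 ')': depth becomes 6
  Position 20 ')': depth becomes 5
  Position 21 ')': depth becomes 4
  Position 22 ')': depth becomes 3
  Position 23 ')': depth becomes 2
  Position 24 ')': depth becomes 1
  Position 25 ')': depth becomes 0
Maximum depth reached: 8

8


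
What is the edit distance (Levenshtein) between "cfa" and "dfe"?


Computing edit distance: "cfa" -> "dfe"
DP table:
           d    f    e
      0    1    2    3
  c   1    1    2    3
  f   2    2    1    2
  a   3    3    2    2
Edit distance = dp[3][3] = 2

2


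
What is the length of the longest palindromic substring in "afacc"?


Input: "afacc"
Checking substrings for palindromes:
  [0:3] "afa" (len 3) => palindrome
  [3:5] "cc" (len 2) => palindrome
Longest palindromic substring: "afa" with length 3

3


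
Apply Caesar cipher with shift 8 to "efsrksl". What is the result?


Caesar cipher: shift "efsrksl" by 8
  'e' (pos 4) + 8 = pos 12 = 'm'
  'f' (pos 5) + 8 = pos 13 = 'n'
  's' (pos 18) + 8 = pos 0 = 'a'
  'r' (pos 17) + 8 = pos 25 = 'z'
  'k' (pos 10) + 8 = pos 18 = 's'
  's' (pos 18) + 8 = pos 0 = 'a'
  'l' (pos 11) + 8 = pos 19 = 't'
Result: mnazsat

mnazsat


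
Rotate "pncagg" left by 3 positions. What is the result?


Input: "pncagg", rotate left by 3
First 3 characters: "pnc"
Remaining characters: "agg"
Concatenate remaining + first: "agg" + "pnc" = "aggpnc"

aggpnc


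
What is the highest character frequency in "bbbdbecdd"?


Input: bbbdbecdd
Character counts:
  'b': 4
  'c': 1
  'd': 3
  'e': 1
Maximum frequency: 4

4


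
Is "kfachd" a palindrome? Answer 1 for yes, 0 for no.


Input: kfachd
Reversed: dhcafk
  Compare pos 0 ('k') with pos 5 ('d'): MISMATCH
  Compare pos 1 ('f') with pos 4 ('h'): MISMATCH
  Compare pos 2 ('a') with pos 3 ('c'): MISMATCH
Result: not a palindrome

0


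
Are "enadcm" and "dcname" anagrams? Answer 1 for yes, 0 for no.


Strings: "enadcm", "dcname"
Sorted first:  acdemn
Sorted second: acdemn
Sorted forms match => anagrams

1


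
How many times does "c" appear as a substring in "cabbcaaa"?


Searching for "c" in "cabbcaaa"
Scanning each position:
  Position 0: "c" => MATCH
  Position 1: "a" => no
  Position 2: "b" => no
  Position 3: "b" => no
  Position 4: "c" => MATCH
  Position 5: "a" => no
  Position 6: "a" => no
  Position 7: "a" => no
Total occurrences: 2

2


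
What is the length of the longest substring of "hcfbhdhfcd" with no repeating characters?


Input: "hcfbhdhfcd"
Sliding window (track last position of each char):
  Position 0 ('h'): window [0,0] length 1 -- new best
  Position 1 ('c'): window [0,1] length 2 -- new best
  Position 2 ('f'): window [0,2] length 3 -- new best
  Position 3 ('b'): window [0,3] length 4 -- new best
  Position 4 ('h'): repeat (last at 0), move window start to 1
  Position 4 ('h'): window [1,4] length 4
  Position 5 ('d'): window [1,5] length 5 -- new best
  Position 6 ('h'): repeat (last at 4), move window start to 5
  Position 6 ('h'): window [5,6] length 2
  Position 7 ('f'): window [5,7] length 3
  Position 8 ('c'): window [5,8] length 4
  Position 9 ('d'): repeat (last at 5), move window start to 6
  Position 9 ('d'): window [6,9] length 4
Longest substring with no repeats: "cfbhd" with length 5

5


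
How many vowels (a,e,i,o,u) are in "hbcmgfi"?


Input: hbcmgfi
Checking each character:
  'h' at position 0: consonant
  'b' at position 1: consonant
  'c' at position 2: consonant
  'm' at position 3: consonant
  'g' at position 4: consonant
  'f' at position 5: consonant
  'i' at position 6: vowel (running total: 1)
Total vowels: 1

1


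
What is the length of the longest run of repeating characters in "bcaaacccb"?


Input: "bcaaacccb"
Scanning for longest run:
  Position 1 ('c'): new char, reset run to 1
  Position 2 ('a'): new char, reset run to 1
  Position 3 ('a'): continues run of 'a', length=2
  Position 4 ('a'): continues run of 'a', length=3
  Position 5 ('c'): new char, reset run to 1
  Position 6 ('c'): continues run of 'c', length=2
  Position 7 ('c'): continues run of 'c', length=3
  Position 8 ('b'): new char, reset run to 1
Longest run: 'a' with length 3

3


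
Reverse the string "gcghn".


Input: gcghn
Reading characters right to left:
  Position 4: 'n'
  Position 3: 'h'
  Position 2: 'g'
  Position 1: 'c'
  Position 0: 'g'
Reversed: nhgcg

nhgcg


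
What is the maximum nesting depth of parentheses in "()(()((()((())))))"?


Input: "()(()((()((())))))"
Tracking depth:
  Position 0 '(': depth becomes 1
  Position 1 ')': depth becomes 0
  Position 2 '(': depth becomes 1
  Position 3 '(': depth becomes 2
  Position 4 ')': depth becomes 1
  Position 5 '(': depth becomes 2
  Position 6 '(': depth becomes 3
  Position 7 '(': depth becomes 4
  Position 8 ')': depth becomes 3
  Position 9 '(': depth becomes 4
  Position 10 '(': depth becomes 5
  Position 11 '(': depth becomes 6
  Position 12 ')': depth becomes 5
  Position 13 ')': depth becomes 4
  Position 14 ')': depth becomes 3
  Position 15 ')': depth becomes 2
  Position 16 ')': depth becomes 1
  Position 17 ')': depth becomes 0
Maximum depth reached: 6

6


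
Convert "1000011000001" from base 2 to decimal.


Input: "1000011000001" in base 2
Positional expansion:
  Digit '1' (value 1) x 2^12 = 4096
  Digit '0' (value 0) x 2^11 = 0
  Digit '0' (value 0) x 2^10 = 0
  Digit '0' (value 0) x 2^9 = 0
  Digit '0' (value 0) x 2^8 = 0
  Digit '1' (value 1) x 2^7 = 128
  Digit '1' (value 1) x 2^6 = 64
  Digit '0' (value 0) x 2^5 = 0
  Digit '0' (value 0) x 2^4 = 0
  Digit '0' (value 0) x 2^3 = 0
  Digit '0' (value 0) x 2^2 = 0
  Digit '0' (value 0) x 2^1 = 0
  Digit '1' (value 1) x 2^0 = 1
Sum = 4289

4289


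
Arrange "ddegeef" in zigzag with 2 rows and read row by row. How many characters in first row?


Zigzag "ddegeef" into 2 rows:
Placing characters:
  'd' => row 0
  'd' => row 1
  'e' => row 0
  'g' => row 1
  'e' => row 0
  'e' => row 1
  'f' => row 0
Rows:
  Row 0: "deef"
  Row 1: "dge"
First row length: 4

4


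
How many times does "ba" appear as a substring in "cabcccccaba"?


Searching for "ba" in "cabcccccaba"
Scanning each position:
  Position 0: "ca" => no
  Position 1: "ab" => no
  Position 2: "bc" => no
  Position 3: "cc" => no
  Position 4: "cc" => no
  Position 5: "cc" => no
  Position 6: "cc" => no
  Position 7: "ca" => no
  Position 8: "ab" => no
  Position 9: "ba" => MATCH
Total occurrences: 1

1


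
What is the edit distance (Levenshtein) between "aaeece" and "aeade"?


Computing edit distance: "aaeece" -> "aeade"
DP table:
           a    e    a    d    e
      0    1    2    3    4    5
  a   1    0    1    2    3    4
  a   2    1    1    1    2    3
  e   3    2    1    2    2    2
  e   4    3    2    2    3    2
  c   5    4    3    3    3    3
  e   6    5    4    4    4    3
Edit distance = dp[6][5] = 3

3


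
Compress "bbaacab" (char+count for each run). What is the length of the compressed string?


Input: bbaacab
Runs:
  'b' x 2 => "b2"
  'a' x 2 => "a2"
  'c' x 1 => "c1"
  'a' x 1 => "a1"
  'b' x 1 => "b1"
Compressed: "b2a2c1a1b1"
Compressed length: 10

10


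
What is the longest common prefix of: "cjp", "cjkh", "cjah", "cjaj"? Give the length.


Words: cjp, cjkh, cjah, cjaj
  Position 0: all 'c' => match
  Position 1: all 'j' => match
  Position 2: ('p', 'k', 'a', 'a') => mismatch, stop
LCP = "cj" (length 2)

2


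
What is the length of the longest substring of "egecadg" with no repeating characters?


Input: "egecadg"
Sliding window (track last position of each char):
  Position 0 ('e'): window [0,0] length 1 -- new best
  Position 1 ('g'): window [0,1] length 2 -- new best
  Position 2 ('e'): repeat (last at 0), move window start to 1
  Position 2 ('e'): window [1,2] length 2
  Position 3 ('c'): window [1,3] length 3 -- new best
  Position 4 ('a'): window [1,4] length 4 -- new best
  Position 5 ('d'): window [1,5] length 5 -- new best
  Position 6 ('g'): repeat (last at 1), move window start to 2
  Position 6 ('g'): window [2,6] length 5
Longest substring with no repeats: "gecad" with length 5

5


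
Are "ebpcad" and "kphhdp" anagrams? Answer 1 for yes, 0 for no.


Strings: "ebpcad", "kphhdp"
Sorted first:  abcdep
Sorted second: dhhkpp
Differ at position 0: 'a' vs 'd' => not anagrams

0


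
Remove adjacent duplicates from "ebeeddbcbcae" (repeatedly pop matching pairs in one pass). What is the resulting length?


Input: ebeeddbcbcae
Stack-based adjacent duplicate removal:
  Read 'e': push. Stack: e
  Read 'b': push. Stack: eb
  Read 'e': push. Stack: ebe
  Read 'e': matches stack top 'e' => pop. Stack: eb
  Read 'd': push. Stack: ebd
  Read 'd': matches stack top 'd' => pop. Stack: eb
  Read 'b': matches stack top 'b' => pop. Stack: e
  Read 'c': push. Stack: ec
  Read 'b': push. Stack: ecb
  Read 'c': push. Stack: ecbc
  Read 'a': push. Stack: ecbca
  Read 'e': push. Stack: ecbcae
Final stack: "ecbcae" (length 6)

6


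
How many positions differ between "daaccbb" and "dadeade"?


Comparing "daaccbb" and "dadeade" position by position:
  Position 0: 'd' vs 'd' => same
  Position 1: 'a' vs 'a' => same
  Position 2: 'a' vs 'd' => DIFFER
  Position 3: 'c' vs 'e' => DIFFER
  Position 4: 'c' vs 'a' => DIFFER
  Position 5: 'b' vs 'd' => DIFFER
  Position 6: 'b' vs 'e' => DIFFER
Positions that differ: 5

5


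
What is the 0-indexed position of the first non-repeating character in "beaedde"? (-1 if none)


Input: beaedde
Character frequencies:
  'a': 1
  'b': 1
  'd': 2
  'e': 3
Scanning left to right for freq == 1:
  Position 0 ('b'): unique! => answer = 0

0


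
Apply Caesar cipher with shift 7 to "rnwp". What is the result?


Caesar cipher: shift "rnwp" by 7
  'r' (pos 17) + 7 = pos 24 = 'y'
  'n' (pos 13) + 7 = pos 20 = 'u'
  'w' (pos 22) + 7 = pos 3 = 'd'
  'p' (pos 15) + 7 = pos 22 = 'w'
Result: yudw

yudw


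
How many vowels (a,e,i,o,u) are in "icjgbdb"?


Input: icjgbdb
Checking each character:
  'i' at position 0: vowel (running total: 1)
  'c' at position 1: consonant
  'j' at position 2: consonant
  'g' at position 3: consonant
  'b' at position 4: consonant
  'd' at position 5: consonant
  'b' at position 6: consonant
Total vowels: 1

1


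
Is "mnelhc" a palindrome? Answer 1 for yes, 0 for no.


Input: mnelhc
Reversed: chlenm
  Compare pos 0 ('m') with pos 5 ('c'): MISMATCH
  Compare pos 1 ('n') with pos 4 ('h'): MISMATCH
  Compare pos 2 ('e') with pos 3 ('l'): MISMATCH
Result: not a palindrome

0


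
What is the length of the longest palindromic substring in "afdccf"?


Input: "afdccf"
Checking substrings for palindromes:
  [3:5] "cc" (len 2) => palindrome
Longest palindromic substring: "cc" with length 2

2


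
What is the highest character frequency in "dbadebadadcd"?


Input: dbadebadadcd
Character counts:
  'a': 3
  'b': 2
  'c': 1
  'd': 5
  'e': 1
Maximum frequency: 5

5


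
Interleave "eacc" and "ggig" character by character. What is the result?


Interleaving "eacc" and "ggig":
  Position 0: 'e' from first, 'g' from second => "eg"
  Position 1: 'a' from first, 'g' from second => "ag"
  Position 2: 'c' from first, 'i' from second => "ci"
  Position 3: 'c' from first, 'g' from second => "cg"
Result: egagcicg

egagcicg


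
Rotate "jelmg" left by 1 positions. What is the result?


Input: "jelmg", rotate left by 1
First 1 characters: "j"
Remaining characters: "elmg"
Concatenate remaining + first: "elmg" + "j" = "elmgj"

elmgj


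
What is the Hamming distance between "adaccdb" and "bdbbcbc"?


Comparing "adaccdb" and "bdbbcbc" position by position:
  Position 0: 'a' vs 'b' => differ
  Position 1: 'd' vs 'd' => same
  Position 2: 'a' vs 'b' => differ
  Position 3: 'c' vs 'b' => differ
  Position 4: 'c' vs 'c' => same
  Position 5: 'd' vs 'b' => differ
  Position 6: 'b' vs 'c' => differ
Total differences (Hamming distance): 5

5


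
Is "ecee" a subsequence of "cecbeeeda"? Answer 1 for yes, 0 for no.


Check if "ecee" is a subsequence of "cecbeeeda"
Greedy scan:
  Position 0 ('c'): no match needed
  Position 1 ('e'): matches sub[0] = 'e'
  Position 2 ('c'): matches sub[1] = 'c'
  Position 3 ('b'): no match needed
  Position 4 ('e'): matches sub[2] = 'e'
  Position 5 ('e'): matches sub[3] = 'e'
  Position 6 ('e'): no match needed
  Position 7 ('d'): no match needed
  Position 8 ('a'): no match needed
All 4 characters matched => is a subsequence

1


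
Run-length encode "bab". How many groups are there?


Input: bab
Scanning for consecutive runs:
  Group 1: 'b' x 1 (positions 0-0)
  Group 2: 'a' x 1 (positions 1-1)
  Group 3: 'b' x 1 (positions 2-2)
Total groups: 3

3


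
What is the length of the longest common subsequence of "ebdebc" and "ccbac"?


LCS of "ebdebc" and "ccbac"
DP table:
           c    c    b    a    c
      0    0    0    0    0    0
  e   0    0    0    0    0    0
  b   0    0    0    1    1    1
  d   0    0    0    1    1    1
  e   0    0    0    1    1    1
  b   0    0    0    1    1    1
  c   0    1    1    1    1    2
LCS length = dp[6][5] = 2

2


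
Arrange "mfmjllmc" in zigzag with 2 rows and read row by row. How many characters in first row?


Zigzag "mfmjllmc" into 2 rows:
Placing characters:
  'm' => row 0
  'f' => row 1
  'm' => row 0
  'j' => row 1
  'l' => row 0
  'l' => row 1
  'm' => row 0
  'c' => row 1
Rows:
  Row 0: "mmlm"
  Row 1: "fjlc"
First row length: 4

4


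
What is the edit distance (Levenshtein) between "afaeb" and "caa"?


Computing edit distance: "afaeb" -> "caa"
DP table:
           c    a    a
      0    1    2    3
  a   1    1    1    2
  f   2    2    2    2
  a   3    3    2    2
  e   4    4    3    3
  b   5    5    4    4
Edit distance = dp[5][3] = 4

4


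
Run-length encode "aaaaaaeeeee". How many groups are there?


Input: aaaaaaeeeee
Scanning for consecutive runs:
  Group 1: 'a' x 6 (positions 0-5)
  Group 2: 'e' x 5 (positions 6-10)
Total groups: 2

2


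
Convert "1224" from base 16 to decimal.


Input: "1224" in base 16
Positional expansion:
  Digit '1' (value 1) x 16^3 = 4096
  Digit '2' (value 2) x 16^2 = 512
  Digit '2' (value 2) x 16^1 = 32
  Digit '4' (value 4) x 16^0 = 4
Sum = 4644

4644


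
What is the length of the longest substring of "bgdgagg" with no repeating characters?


Input: "bgdgagg"
Sliding window (track last position of each char):
  Position 0 ('b'): window [0,0] length 1 -- new best
  Position 1 ('g'): window [0,1] length 2 -- new best
  Position 2 ('d'): window [0,2] length 3 -- new best
  Position 3 ('g'): repeat (last at 1), move window start to 2
  Position 3 ('g'): window [2,3] length 2
  Position 4 ('a'): window [2,4] length 3
  Position 5 ('g'): repeat (last at 3), move window start to 4
  Position 5 ('g'): window [4,5] length 2
  Position 6 ('g'): repeat (last at 5), move window start to 6
  Position 6 ('g'): window [6,6] length 1
Longest substring with no repeats: "bgd" with length 3

3


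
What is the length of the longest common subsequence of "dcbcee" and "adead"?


LCS of "dcbcee" and "adead"
DP table:
           a    d    e    a    d
      0    0    0    0    0    0
  d   0    0    1    1    1    1
  c   0    0    1    1    1    1
  b   0    0    1    1    1    1
  c   0    0    1    1    1    1
  e   0    0    1    2    2    2
  e   0    0    1    2    2    2
LCS length = dp[6][5] = 2

2
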